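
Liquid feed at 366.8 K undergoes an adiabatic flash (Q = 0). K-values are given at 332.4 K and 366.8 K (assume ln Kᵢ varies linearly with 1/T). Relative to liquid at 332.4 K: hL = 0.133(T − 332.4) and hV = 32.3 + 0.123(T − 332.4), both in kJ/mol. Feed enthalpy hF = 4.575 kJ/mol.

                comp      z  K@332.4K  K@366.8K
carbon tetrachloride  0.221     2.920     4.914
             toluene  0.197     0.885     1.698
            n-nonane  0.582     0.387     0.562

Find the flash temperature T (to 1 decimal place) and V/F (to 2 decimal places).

T = 337.0 K, V/F = 0.12

Adiabatic flash: solve Rachford–Rice at each trial T, then check hF = ψ·hV(T) + (1−ψ)·hL(T).
  T = 332.4 K: K = (2.920, 0.885, 0.387), RR gives ψ = 0.046, H_out = 1.486 kJ/mol
  T = 366.8 K: K = (4.914, 1.698, 0.562), RR gives ψ = 0.617, H_out = 24.297 kJ/mol
  T = 349.6 K: K = (3.837, 1.246, 0.471), RR gives ψ = 0.324, H_out = 12.682 kJ/mol
  T = 341.0 K: K = (3.359, 1.054, 0.428), RR gives ψ = 0.186, H_out = 7.147 kJ/mol
  T = 336.7 K: K = (3.134, 0.967, 0.407), RR gives ψ = 0.117, H_out = 4.354 kJ/mol
  T = 338.9 K: K = (3.248, 1.011, 0.418), RR gives ψ = 0.153, H_out = 5.789 kJ/mol
Linear interpolation between T = 336.7 (H_out = 4.354) and T = 338.9 (H_out = 5.789) on hF = 4.575 gives T ≈ 337.0 K, at which ψ = 0.12.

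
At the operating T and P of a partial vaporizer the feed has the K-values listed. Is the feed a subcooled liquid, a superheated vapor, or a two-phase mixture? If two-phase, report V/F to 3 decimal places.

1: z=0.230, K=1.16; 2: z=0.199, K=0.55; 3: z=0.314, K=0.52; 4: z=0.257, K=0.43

ΣzᵢKᵢ = 0.650; Σzᵢ/Kᵢ = 1.762.
Since ΣzᵢKᵢ < 1 the mixture is below its bubble point — single liquid phase.

subcooled liquid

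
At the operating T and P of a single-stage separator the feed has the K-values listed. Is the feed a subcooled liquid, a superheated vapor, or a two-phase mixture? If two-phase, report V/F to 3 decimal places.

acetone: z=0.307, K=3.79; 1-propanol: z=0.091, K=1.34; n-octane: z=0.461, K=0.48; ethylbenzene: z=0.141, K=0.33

ΣzᵢKᵢ = 1.553; Σzᵢ/Kᵢ = 1.537.
Both exceed 1, so a two-phase solution exists.
Material balance + equilibrium reduce to Σ zᵢ(Kᵢ−1)/(1+ψ(Kᵢ−1)) = 0.
Newton–Raphson from ψ = 0.34:
  ψ = 0.340: g = 0.0538, g' = -0.928 → ψ = 0.398
  ψ = 0.398: g = 0.0021, g' = -0.861 → ψ = 0.400
Converged at ψ = 0.400.

two-phase, V/F = 0.400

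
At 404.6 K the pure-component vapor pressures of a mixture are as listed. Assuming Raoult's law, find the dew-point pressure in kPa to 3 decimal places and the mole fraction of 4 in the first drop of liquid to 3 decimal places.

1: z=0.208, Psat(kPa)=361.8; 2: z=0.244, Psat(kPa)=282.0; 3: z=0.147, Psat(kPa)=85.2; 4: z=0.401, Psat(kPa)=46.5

At the dew point ψ → 1, so Σzᵢ/Kᵢ = 1 with Kᵢ = Pᵢˢᵃᵗ/P ⇒ 1/P = Σzᵢ/Pᵢˢᵃᵗ.
1/P = 0.208/361.8 + 0.244/282.0 + 0.147/85.2 + 0.401/46.5 = 0.011789 ⇒ P = 84.824 kPa
xᵢ = zᵢP/Pᵢˢᵃᵗ ⇒ x_4 = 0.401·84.824/46.5 = 0.731

Pdew = 84.824 kPa, x_4 = 0.731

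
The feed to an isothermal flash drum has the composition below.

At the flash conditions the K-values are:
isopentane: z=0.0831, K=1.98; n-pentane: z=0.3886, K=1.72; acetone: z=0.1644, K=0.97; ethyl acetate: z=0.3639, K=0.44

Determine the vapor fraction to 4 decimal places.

ψ = 0.4230

Material balance + equilibrium reduce to Σ zᵢ(Kᵢ−1)/(1+ψ(Kᵢ−1)) = 0.
Feasibility: ΣzᵢKᵢ = 1.1525, Σzᵢ/Kᵢ = 1.2644 — both > 1, two phases present.
Iterate (Newton) starting at ψ = 0.5:
  ψ = 0.5000: g = -0.02765, g' = -0.3652 → ψ = 0.4243
  ψ = 0.4243: g = -0.00044, g' = -0.3545 → ψ = 0.4230
Converged at ψ = 0.4230.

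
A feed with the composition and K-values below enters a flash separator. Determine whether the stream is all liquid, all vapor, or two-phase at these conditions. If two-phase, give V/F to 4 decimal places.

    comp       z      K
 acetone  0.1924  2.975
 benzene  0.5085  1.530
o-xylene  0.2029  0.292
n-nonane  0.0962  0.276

two-phase, V/F = 0.6078

ΣzᵢKᵢ = 1.4362; Σzᵢ/Kᵢ = 1.4404.
Both exceed 1, so a two-phase solution exists.
Let ψ = V/F and solve Σ zᵢ(Kᵢ−1)/(1+ψ(Kᵢ−1)) = 0.
Iterate (Newton) starting at ψ = 0.5:
  ψ = 0.5000: g = 0.07270, g' = -0.6468 → ψ = 0.6124
  ψ = 0.6124: g = -0.00329, g' = -0.7149 → ψ = 0.6078
Converged at ψ = 0.6078.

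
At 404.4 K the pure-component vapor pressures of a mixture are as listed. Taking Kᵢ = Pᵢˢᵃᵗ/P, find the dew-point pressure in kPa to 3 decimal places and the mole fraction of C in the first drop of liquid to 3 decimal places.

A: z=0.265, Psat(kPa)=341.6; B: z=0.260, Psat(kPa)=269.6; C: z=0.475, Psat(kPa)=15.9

Pdew = 31.631 kPa, x_C = 0.945

At the dew point ψ → 1, so Σzᵢ/Kᵢ = 1 with Kᵢ = Pᵢˢᵃᵗ/P ⇒ 1/P = Σzᵢ/Pᵢˢᵃᵗ.
1/P = 0.265/341.6 + 0.260/269.6 + 0.475/15.9 = 0.031614 ⇒ P = 31.631 kPa
xᵢ = zᵢP/Pᵢˢᵃᵗ ⇒ x_C = 0.475·31.631/15.9 = 0.945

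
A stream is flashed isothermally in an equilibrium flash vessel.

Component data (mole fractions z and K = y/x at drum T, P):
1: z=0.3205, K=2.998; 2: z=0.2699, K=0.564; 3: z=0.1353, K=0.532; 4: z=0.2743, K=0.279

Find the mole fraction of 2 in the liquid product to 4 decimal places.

Let ψ = V/F and solve Σ zᵢ(Kᵢ−1)/(1+ψ(Kᵢ−1)) = 0.
Feasibility: ΣzᵢKᵢ = 1.2616, Σzᵢ/Kᵢ = 1.8229 — both > 1, two phases present.
Newton–Raphson from ψ = 0.33:
  ψ = 0.3300: g = -0.08594, g' = -0.8217 → ψ = 0.2254
  ψ = 0.2254: g = 0.00408, g' = -0.9117 → ψ = 0.2299
Converged at ψ = 0.2299.
Compositions from xᵢ = zᵢ/(1+ψ(Kᵢ−1)), yᵢ = Kᵢxᵢ:
  1: x = 0.2196, y = 0.6584
  2: x = 0.3000, y = 0.1692
  3: x = 0.1516, y = 0.0807
  4: x = 0.3288, y = 0.0917

x_2 = 0.3000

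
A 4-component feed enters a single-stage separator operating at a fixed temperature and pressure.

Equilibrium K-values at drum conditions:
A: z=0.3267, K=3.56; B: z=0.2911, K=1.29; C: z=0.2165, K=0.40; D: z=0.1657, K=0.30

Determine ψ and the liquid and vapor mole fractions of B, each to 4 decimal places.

ψ = 0.5984, x_B = 0.2481, y_B = 0.3200

Material balance + equilibrium reduce to Σ zᵢ(Kᵢ−1)/(1+ψ(Kᵢ−1)) = 0.
Feasibility: ΣzᵢKᵢ = 1.6749, Σzᵢ/Kᵢ = 1.4110 — both > 1, two phases present.
Newton–Raphson from ψ = 0.5:
  ψ = 0.5000: g = 0.07653, g' = -0.7818 → ψ = 0.5979
  ψ = 0.5979: g = 0.00039, g' = -0.7818 → ψ = 0.5984
Converged at ψ = 0.5984.
Compositions from xᵢ = zᵢ/(1+ψ(Kᵢ−1)), yᵢ = Kᵢxᵢ:
  A: x = 0.1290, y = 0.4594
  B: x = 0.2481, y = 0.3200
  C: x = 0.3378, y = 0.1351
  D: x = 0.2851, y = 0.0855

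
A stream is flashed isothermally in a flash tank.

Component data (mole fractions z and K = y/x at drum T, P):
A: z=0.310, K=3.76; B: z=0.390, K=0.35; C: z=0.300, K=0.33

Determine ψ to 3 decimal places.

ψ = 0.221

Let ψ = V/F and solve Σ zᵢ(Kᵢ−1)/(1+ψ(Kᵢ−1)) = 0.
g(0) = ΣzᵢKᵢ − 1 = 0.401 and g(1) = 1 − Σzᵢ/Kᵢ = -1.106, so a root lies in (0, 1).
Newton–Raphson from ψ = 0.5:
  ψ = 0.500: g = -0.3183, g' = -1.083 → ψ = 0.206
  ψ = 0.206: g = 0.0195, g' = -1.360 → ψ = 0.220
  ψ = 0.220: g = 0.0003, g' = -1.323 → ψ = 0.221
Converged at ψ = 0.221.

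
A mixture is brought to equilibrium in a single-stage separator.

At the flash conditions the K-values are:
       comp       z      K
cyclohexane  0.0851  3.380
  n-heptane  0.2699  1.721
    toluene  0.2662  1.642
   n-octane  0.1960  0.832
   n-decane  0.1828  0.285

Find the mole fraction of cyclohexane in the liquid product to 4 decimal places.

Material balance + equilibrium reduce to Σ zᵢ(Kᵢ−1)/(1+ψ(Kᵢ−1)) = 0.
g(0) = ΣzᵢKᵢ − 1 = 0.4044 and g(1) = 1 − Σzᵢ/Kᵢ = -0.2211, so a root lies in (0, 1).
Iterate (Newton) starting at ψ = 0.64:
  ψ = 0.6400: g = 0.05669, g' = -0.5211 → ψ = 0.7488
  ψ = 0.7488: g = -0.00439, g' = -0.6116 → ψ = 0.7416
Converged at ψ = 0.7416.
Compositions from xᵢ = zᵢ/(1+ψ(Kᵢ−1)), yᵢ = Kᵢxᵢ:
  cyclohexane: x = 0.0308, y = 0.1040
  n-heptane: x = 0.1759, y = 0.3027
  toluene: x = 0.1803, y = 0.2961
  n-octane: x = 0.2239, y = 0.1863
  n-decane: x = 0.3891, y = 0.1109

x_cyclohexane = 0.0308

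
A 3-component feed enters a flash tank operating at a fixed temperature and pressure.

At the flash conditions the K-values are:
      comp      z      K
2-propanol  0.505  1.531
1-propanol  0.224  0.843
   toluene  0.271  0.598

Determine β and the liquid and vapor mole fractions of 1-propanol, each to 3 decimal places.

Let β = V/F and solve Σ zᵢ(Kᵢ−1)/(1+β(Kᵢ−1)) = 0.
g(0) = ΣzᵢKᵢ − 1 = 0.124 and g(1) = 1 − Σzᵢ/Kᵢ = -0.049, so a root lies in (0, 1).
Newton–Raphson from β = 0.62:
  β = 0.620: g = 0.0177, g' = -0.165 → β = 0.727
  β = 0.727: g = -0.0002, g' = -0.169 → β = 0.726
Converged at β = 0.726.
Compositions from xᵢ = zᵢ/(1+β(Kᵢ−1)), yᵢ = Kᵢxᵢ:
  2-propanol: x = 0.364, y = 0.558
  1-propanol: x = 0.253, y = 0.213
  toluene: x = 0.383, y = 0.229

β = 0.726, x_1-propanol = 0.253, y_1-propanol = 0.213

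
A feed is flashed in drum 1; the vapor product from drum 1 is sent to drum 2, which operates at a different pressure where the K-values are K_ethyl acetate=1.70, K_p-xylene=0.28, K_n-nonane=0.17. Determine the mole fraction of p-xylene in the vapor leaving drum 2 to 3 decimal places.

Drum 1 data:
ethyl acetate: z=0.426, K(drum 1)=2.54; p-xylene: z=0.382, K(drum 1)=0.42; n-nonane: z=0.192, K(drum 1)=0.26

Drum 1:
Rachford–Rice: g(ψ₁) = Σ zᵢ(Kᵢ−1)/(1+ψ₁(Kᵢ−1)) = 0.
Feasibility: ΣzᵢKᵢ = 1.292, Σzᵢ/Kᵢ = 1.816 — both > 1, two phases present.
Iterate (Newton) starting at ψ₁ = 0.5:
  ψ₁ = 0.500: g = -0.1669, g' = -0.842 → ψ₁ = 0.302
  ψ₁ = 0.302: g = -0.0036, g' = -0.834 → ψ₁ = 0.297
Converged at ψ₁ = 0.297.
Drum-1 compositions:
  ethyl acetate: x = 0.292, y = 0.742
  p-xylene: x = 0.462, y = 0.194
  n-nonane: x = 0.246, y = 0.064
Drum-2 feed = drum-1 vapor: z₂ = (0.7421, 0.1939, 0.0640).
Drum 2:
Material balance + equilibrium reduce to Σ zᵢ(Kᵢ−1)/(1+ψ₂(Kᵢ−1)) = 0.
Check two-phase: ΣzᵢKᵢ = 1.327 > 1 and Σzᵢ/Kᵢ = 1.506 > 1, so g(0) = 0.327 > 0 and g(1) = -0.506 < 0.
Newton–Raphson from ψ₂ = 0.61:
  ψ₂ = 0.610: g = 0.0075, g' = -0.679 → ψ₂ = 0.621
Converged at ψ₂ = 0.621.
  ethyl acetate: x = 0.517, y = 0.879
  p-xylene: x = 0.351, y = 0.098
  n-nonane: x = 0.132, y = 0.022

y_p-xylene (drum 2) = 0.098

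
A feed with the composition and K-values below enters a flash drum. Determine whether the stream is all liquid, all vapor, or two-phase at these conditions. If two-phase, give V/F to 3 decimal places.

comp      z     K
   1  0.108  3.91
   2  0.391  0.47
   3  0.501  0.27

all liquid

ΣzᵢKᵢ = 0.741; Σzᵢ/Kᵢ = 2.715.
Since ΣzᵢKᵢ < 1 the mixture is below its bubble point — single liquid phase.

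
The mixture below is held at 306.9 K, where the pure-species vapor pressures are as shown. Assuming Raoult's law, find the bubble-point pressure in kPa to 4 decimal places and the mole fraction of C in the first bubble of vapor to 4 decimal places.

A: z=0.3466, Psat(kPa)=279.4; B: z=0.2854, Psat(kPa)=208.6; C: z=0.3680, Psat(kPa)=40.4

At the bubble point ψ → 0, so ΣzᵢKᵢ = 1 with Kᵢ = Pᵢˢᵃᵗ/P ⇒ P = ΣzᵢPᵢˢᵃᵗ.
P = 0.3466·279.4 + 0.2854·208.6 + 0.3680·40.4 = 171.2417 kPa
yᵢ = zᵢPᵢˢᵃᵗ/P ⇒ y_C = 0.3680·40.4/171.2417 = 0.0868

Pbub = 171.2417 kPa, y_C = 0.0868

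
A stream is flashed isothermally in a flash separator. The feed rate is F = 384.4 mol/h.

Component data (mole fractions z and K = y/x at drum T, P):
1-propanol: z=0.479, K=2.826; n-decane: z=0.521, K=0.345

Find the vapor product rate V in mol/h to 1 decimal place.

Material balance + equilibrium reduce to Σ zᵢ(Kᵢ−1)/(1+ψ(Kᵢ−1)) = 0.
Check two-phase: ΣzᵢKᵢ = 1.533 > 1 and Σzᵢ/Kᵢ = 1.680 > 1, so g(0) = 0.533 > 0 and g(1) = -0.680 < 0.
Iterate (Newton) starting at ψ = 0.5:
  ψ = 0.500: g = -0.0502, g' = -0.931 → ψ = 0.446
Converged at ψ = 0.446.
Then V = ψ·F = 0.4460·384.4 = 171.4 mol/h and L = F − V = 213.0 mol/h.

V = 171.4 mol/h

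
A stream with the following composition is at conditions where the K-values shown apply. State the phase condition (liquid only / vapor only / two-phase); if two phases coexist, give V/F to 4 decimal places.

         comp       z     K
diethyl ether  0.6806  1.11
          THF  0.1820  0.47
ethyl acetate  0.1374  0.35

liquid only

ΣzᵢKᵢ = 0.8891; Σzᵢ/Kᵢ = 1.3930.
Since ΣzᵢKᵢ < 1 the mixture is below its bubble point — single liquid phase.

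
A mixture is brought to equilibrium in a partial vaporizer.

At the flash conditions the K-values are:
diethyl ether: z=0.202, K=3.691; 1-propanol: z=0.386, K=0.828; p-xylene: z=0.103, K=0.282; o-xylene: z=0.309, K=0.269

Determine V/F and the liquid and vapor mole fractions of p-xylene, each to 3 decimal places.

V/F = 0.133, x_p-xylene = 0.114, y_p-xylene = 0.032

Rachford–Rice: g(V/F) = Σ zᵢ(Kᵢ−1)/(1+V/F(Kᵢ−1)) = 0.
g(0) = ΣzᵢKᵢ − 1 = 0.177 and g(1) = 1 − Σzᵢ/Kᵢ = -1.035, so a root lies in (0, 1).
Iterate (Newton) starting at V/F = 0.57:
  V/F = 0.570: g = -0.3715, g' = -0.879 → V/F = 0.147
  V/F = 0.147: g = -0.0149, g' = -1.035 → V/F = 0.133
Converged at V/F = 0.133.
Compositions from xᵢ = zᵢ/(1+V/F(Kᵢ−1)), yᵢ = Kᵢxᵢ:
  diethyl ether: x = 0.149, y = 0.549
  1-propanol: x = 0.395, y = 0.327
  p-xylene: x = 0.114, y = 0.032
  o-xylene: x = 0.342, y = 0.092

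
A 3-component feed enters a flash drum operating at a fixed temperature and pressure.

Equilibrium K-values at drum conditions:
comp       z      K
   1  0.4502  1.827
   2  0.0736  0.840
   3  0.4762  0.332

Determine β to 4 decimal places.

β = 0.0824

Rachford–Rice: g(β) = Σ zᵢ(Kᵢ−1)/(1+β(Kᵢ−1)) = 0.
Feasibility: ΣzᵢKᵢ = 1.0424, Σzᵢ/Kᵢ = 1.7684 — both > 1, two phases present.
Newton iteration, β⁰ = 0.54:
  β = 0.5400: g = -0.25311, g' = -0.6693 → β = 0.1619
  β = 0.1619: g = -0.04039, g' = -0.5086 → β = 0.0824
Converged at β = 0.0824.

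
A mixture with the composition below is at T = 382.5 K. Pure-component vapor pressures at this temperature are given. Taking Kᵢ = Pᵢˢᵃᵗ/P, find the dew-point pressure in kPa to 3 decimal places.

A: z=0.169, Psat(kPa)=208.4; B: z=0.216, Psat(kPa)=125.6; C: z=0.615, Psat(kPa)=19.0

At the dew point ψ → 1, so Σzᵢ/Kᵢ = 1 with Kᵢ = Pᵢˢᵃᵗ/P ⇒ 1/P = Σzᵢ/Pᵢˢᵃᵗ.
1/P = 0.169/208.4 + 0.216/125.6 + 0.615/19.0 = 0.034899 ⇒ P = 28.654 kPa

Pdew = 28.654 kPa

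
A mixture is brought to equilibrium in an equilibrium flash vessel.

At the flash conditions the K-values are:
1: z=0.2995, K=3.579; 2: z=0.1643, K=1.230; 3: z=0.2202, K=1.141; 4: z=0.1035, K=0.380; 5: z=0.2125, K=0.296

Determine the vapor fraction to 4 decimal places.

Let ψ = V/F and solve Σ zᵢ(Kᵢ−1)/(1+ψ(Kᵢ−1)) = 0.
Feasibility: ΣzᵢKᵢ = 1.6275, Σzᵢ/Kᵢ = 1.4005 — both > 1, two phases present.
Newton–Raphson from ψ = 0.51:
  ψ = 0.5100: g = 0.06916, g' = -0.7238 → ψ = 0.6055
  ψ = 0.6055: g = -0.00021, g' = -0.7360 → ψ = 0.6053
Converged at ψ = 0.6053.

ψ = 0.6053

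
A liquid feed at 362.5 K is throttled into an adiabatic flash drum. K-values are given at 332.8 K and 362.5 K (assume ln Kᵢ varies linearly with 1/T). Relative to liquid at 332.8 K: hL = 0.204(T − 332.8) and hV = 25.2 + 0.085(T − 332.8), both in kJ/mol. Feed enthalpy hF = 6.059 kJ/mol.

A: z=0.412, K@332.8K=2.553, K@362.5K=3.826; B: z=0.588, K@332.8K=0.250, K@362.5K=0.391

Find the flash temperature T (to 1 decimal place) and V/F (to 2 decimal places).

Adiabatic flash: solve Rachford–Rice at each trial T, then check hF = ψ·hV(T) + (1−ψ)·hL(T).
  T = 332.8 K: K = (2.553, 0.250), RR gives ψ = 0.171, H_out = 4.302 kJ/mol
  T = 362.5 K: K = (3.826, 0.391), RR gives ψ = 0.468, H_out = 16.208 kJ/mol
  T = 347.6 K: K = (3.150, 0.315), RR gives ψ = 0.328, H_out = 10.716 kJ/mol
  T = 340.2 K: K = (2.842, 0.282), RR gives ψ = 0.254, H_out = 7.694 kJ/mol
  T = 336.5 K: K = (2.695, 0.265), RR gives ψ = 0.214, H_out = 6.056 kJ/mol
  T = 338.4 K: K = (2.770, 0.274), RR gives ψ = 0.235, H_out = 6.910 kJ/mol
Linear interpolation between T = 336.5 (H_out = 6.056) and T = 338.4 (H_out = 6.910) on hF = 6.059 gives T ≈ 336.5 K, at which ψ = 0.21.

T = 336.5 K, V/F = 0.21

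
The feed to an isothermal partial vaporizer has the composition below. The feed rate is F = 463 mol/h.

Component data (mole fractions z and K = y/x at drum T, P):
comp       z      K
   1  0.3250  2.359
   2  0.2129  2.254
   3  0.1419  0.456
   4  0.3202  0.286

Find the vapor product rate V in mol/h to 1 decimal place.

V = 211.6 mol/h

Rachford–Rice: g(V/F) = Σ zᵢ(Kᵢ−1)/(1+V/F(Kᵢ−1)) = 0.
g(0) = ΣzᵢKᵢ − 1 = 0.4028 and g(1) = 1 − Σzᵢ/Kᵢ = -0.6630, so a root lies in (0, 1).
Newton iteration, V/F⁰ = 0.5:
  V/F = 0.5000: g = -0.03452, g' = -0.8133 → V/F = 0.4576
  V/F = 0.4576: g = -0.00035, g' = -0.7979 → V/F = 0.4571
Converged at V/F = 0.4571.
Then V = V/F·F = 0.4571·463 = 211.6 mol/h and L = F − V = 251.4 mol/h.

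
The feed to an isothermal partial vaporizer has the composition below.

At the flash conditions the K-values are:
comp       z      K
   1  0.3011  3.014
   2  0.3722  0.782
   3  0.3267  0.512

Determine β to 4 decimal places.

Rachford–Rice: g(β) = Σ zᵢ(Kᵢ−1)/(1+β(Kᵢ−1)) = 0.
Feasibility: ΣzᵢKᵢ = 1.3658, Σzᵢ/Kᵢ = 1.2139 — both > 1, two phases present.
Newton–Raphson from β = 0.5:
  β = 0.5000: g = 0.00020, g' = -0.4616 → β = 0.5004
Converged at β = 0.5004.

β = 0.5004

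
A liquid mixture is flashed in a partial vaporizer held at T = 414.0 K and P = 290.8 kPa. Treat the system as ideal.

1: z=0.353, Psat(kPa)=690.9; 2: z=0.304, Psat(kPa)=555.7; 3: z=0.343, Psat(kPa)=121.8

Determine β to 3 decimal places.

Raoult's law: Kᵢ = Pᵢˢᵃᵗ/P = Pᵢˢᵃᵗ/290.8.
  K_1 = 690.9/290.8 = 2.37586, K_2 = 555.7/290.8 = 1.91094, K_3 = 121.8/290.8 = 0.41884
Let β = V/F and solve Σ zᵢ(Kᵢ−1)/(1+β(Kᵢ−1)) = 0.
Check two-phase: ΣzᵢKᵢ = 1.563 > 1 and Σzᵢ/Kᵢ = 1.127 > 1, so g(0) = 0.563 > 0 and g(1) = -0.127 < 0.
Newton–Raphson from β = 0.54:
  β = 0.540: g = 0.1738, g' = -0.579 → β = 0.840
  β = 0.840: g = -0.0072, g' = -0.667 → β = 0.829
Converged at β = 0.829.

β = 0.829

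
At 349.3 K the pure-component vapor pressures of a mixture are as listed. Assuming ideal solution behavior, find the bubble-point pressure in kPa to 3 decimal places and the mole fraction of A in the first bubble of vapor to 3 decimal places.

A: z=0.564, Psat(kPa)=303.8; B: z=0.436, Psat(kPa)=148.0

At the bubble point ψ → 0, so ΣzᵢKᵢ = 1 with Kᵢ = Pᵢˢᵃᵗ/P ⇒ P = ΣzᵢPᵢˢᵃᵗ.
P = 0.564·303.8 + 0.436·148.0 = 235.871 kPa
yᵢ = zᵢPᵢˢᵃᵗ/P ⇒ y_A = 0.564·303.8/235.871 = 0.726

Pbub = 235.871 kPa, y_A = 0.726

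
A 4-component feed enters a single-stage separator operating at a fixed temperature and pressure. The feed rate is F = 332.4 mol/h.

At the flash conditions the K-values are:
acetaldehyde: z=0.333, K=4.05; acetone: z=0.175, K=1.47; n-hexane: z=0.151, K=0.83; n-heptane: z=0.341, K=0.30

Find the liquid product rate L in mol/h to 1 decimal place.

Rachford–Rice: g(ψ) = Σ zᵢ(Kᵢ−1)/(1+ψ(Kᵢ−1)) = 0.
Check two-phase: ΣzᵢKᵢ = 1.834 > 1 and Σzᵢ/Kᵢ = 1.520 > 1, so g(0) = 0.834 > 0 and g(1) = -0.520 < 0.
Iterate (Newton) starting at ψ = 0.5:
  ψ = 0.500: g = 0.0736, g' = -0.912 → ψ = 0.581
Converged at ψ = 0.581.
Then V = ψ·F = 0.5812·332.4 = 193.2 mol/h and L = F − V = 139.2 mol/h.

L = 139.2 mol/h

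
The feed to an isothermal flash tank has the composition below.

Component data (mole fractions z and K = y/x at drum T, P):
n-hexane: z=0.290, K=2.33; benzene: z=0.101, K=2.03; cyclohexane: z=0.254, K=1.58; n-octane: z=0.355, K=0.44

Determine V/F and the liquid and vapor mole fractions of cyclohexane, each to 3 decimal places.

V/F = 0.772, x_cyclohexane = 0.175, y_cyclohexane = 0.277

Material balance + equilibrium reduce to Σ zᵢ(Kᵢ−1)/(1+V/F(Kᵢ−1)) = 0.
g(0) = ΣzᵢKᵢ − 1 = 0.438 and g(1) = 1 − Σzᵢ/Kᵢ = -0.142, so a root lies in (0, 1).
Newton–Raphson from V/F = 0.59:
  V/F = 0.590: g = 0.0937, g' = -0.498 → V/F = 0.778
  V/F = 0.778: g = -0.0035, g' = -0.547 → V/F = 0.772
Converged at V/F = 0.772.
Compositions from xᵢ = zᵢ/(1+V/F(Kᵢ−1)), yᵢ = Kᵢxᵢ:
  n-hexane: x = 0.143, y = 0.333
  benzene: x = 0.056, y = 0.114
  cyclohexane: x = 0.175, y = 0.277
  n-octane: x = 0.625, y = 0.275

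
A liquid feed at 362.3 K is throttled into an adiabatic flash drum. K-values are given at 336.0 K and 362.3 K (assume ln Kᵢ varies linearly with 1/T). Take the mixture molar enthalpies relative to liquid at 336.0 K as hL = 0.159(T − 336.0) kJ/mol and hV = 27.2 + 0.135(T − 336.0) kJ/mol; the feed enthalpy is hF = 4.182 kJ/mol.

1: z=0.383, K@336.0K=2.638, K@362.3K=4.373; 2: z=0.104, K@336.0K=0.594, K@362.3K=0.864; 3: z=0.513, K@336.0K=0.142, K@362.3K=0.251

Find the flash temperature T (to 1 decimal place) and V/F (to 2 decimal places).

T = 338.1 K, V/F = 0.14

Adiabatic flash: solve Rachford–Rice at each trial T, then check hF = ψ·hV(T) + (1−ψ)·hL(T).
  T = 336.0 K: K = (2.638, 0.594, 0.142), RR gives ψ = 0.111, H_out = 3.022 kJ/mol
  T = 362.3 K: K = (4.373, 0.864, 0.251), RR gives ψ = 0.390, H_out = 14.547 kJ/mol
  T = 349.1 K: K = (3.426, 0.721, 0.191), RR gives ψ = 0.269, H_out = 9.316 kJ/mol
  T = 342.6 K: K = (3.017, 0.656, 0.165), RR gives ψ = 0.198, H_out = 6.414 kJ/mol
  T = 339.3 K: K = (2.823, 0.625, 0.153), RR gives ψ = 0.157, H_out = 4.790 kJ/mol
  T = 337.6 K: K = (2.727, 0.609, 0.147), RR gives ψ = 0.134, H_out = 3.900 kJ/mol
Linear interpolation between T = 337.6 (H_out = 3.900) and T = 339.3 (H_out = 4.790) on hF = 4.182 gives T ≈ 338.1 K, at which ψ = 0.14.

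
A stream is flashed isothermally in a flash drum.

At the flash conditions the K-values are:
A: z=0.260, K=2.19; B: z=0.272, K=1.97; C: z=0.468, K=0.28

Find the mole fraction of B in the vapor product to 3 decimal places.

y_B = 0.414

Iterate (Newton) starting at ψ = 0.31:
  ψ = 0.310: g = -0.0049, g' = -0.750 → ψ = 0.303
Converged at ψ = 0.303.
Compositions from xᵢ = zᵢ/(1+ψ(Kᵢ−1)), yᵢ = Kᵢxᵢ:
  A: x = 0.191, y = 0.418
  B: x = 0.210, y = 0.414
  C: x = 0.599, y = 0.168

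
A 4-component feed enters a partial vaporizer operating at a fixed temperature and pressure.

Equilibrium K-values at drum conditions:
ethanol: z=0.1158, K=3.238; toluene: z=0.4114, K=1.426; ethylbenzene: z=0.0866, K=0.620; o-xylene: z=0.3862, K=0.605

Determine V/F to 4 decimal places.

Material balance + equilibrium reduce to Σ zᵢ(Kᵢ−1)/(1+V/F(Kᵢ−1)) = 0.
Check two-phase: ΣzᵢKᵢ = 1.2490 > 1 and Σzᵢ/Kᵢ = 1.1023 > 1, so g(0) = 0.2490 > 0 and g(1) = -0.1023 < 0.
Iterate (Newton) starting at V/F = 0.49:
  V/F = 0.4900: g = 0.03900, g' = -0.2946 → V/F = 0.6224
  V/F = 0.6224: g = 0.00145, g' = -0.2753 → V/F = 0.6277
Converged at V/F = 0.6277.

V/F = 0.6277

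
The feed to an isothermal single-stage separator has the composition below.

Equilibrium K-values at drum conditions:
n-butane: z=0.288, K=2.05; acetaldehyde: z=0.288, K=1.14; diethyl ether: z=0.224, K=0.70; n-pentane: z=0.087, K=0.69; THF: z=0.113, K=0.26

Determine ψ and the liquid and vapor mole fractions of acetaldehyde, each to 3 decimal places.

Newton–Raphson from ψ = 0.7:
  ψ = 0.700: g = -0.0820, g' = -0.422 → ψ = 0.506
  ψ = 0.506: g = -0.0097, g' = -0.338 → ψ = 0.477
Converged at ψ = 0.477.
Compositions from xᵢ = zᵢ/(1+ψ(Kᵢ−1)), yᵢ = Kᵢxᵢ:
  n-butane: x = 0.192, y = 0.393
  acetaldehyde: x = 0.270, y = 0.308
  diethyl ether: x = 0.261, y = 0.183
  n-pentane: x = 0.102, y = 0.070
  THF: x = 0.175, y = 0.045

ψ = 0.477, x_acetaldehyde = 0.270, y_acetaldehyde = 0.308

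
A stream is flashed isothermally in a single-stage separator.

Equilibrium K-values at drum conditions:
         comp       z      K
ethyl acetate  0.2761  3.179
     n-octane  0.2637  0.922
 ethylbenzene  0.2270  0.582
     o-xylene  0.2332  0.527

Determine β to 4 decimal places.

Material balance + equilibrium reduce to Σ zᵢ(Kᵢ−1)/(1+β(Kᵢ−1)) = 0.
Feasibility: ΣzᵢKᵢ = 1.3759, Σzᵢ/Kᵢ = 1.2054 — both > 1, two phases present.
Iterate (Newton) starting at β = 0.58:
  β = 0.5800: g = -0.03304, g' = -0.4257 → β = 0.5024
  β = 0.5024: g = 0.00101, g' = -0.4538 → β = 0.5046
Converged at β = 0.5046.

β = 0.5046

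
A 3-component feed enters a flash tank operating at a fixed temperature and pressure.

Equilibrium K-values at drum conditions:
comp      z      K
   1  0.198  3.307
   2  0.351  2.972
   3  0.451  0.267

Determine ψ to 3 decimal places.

Iterate (Newton) starting at ψ = 0.69:
  ψ = 0.690: g = -0.1994, g' = -1.394 → ψ = 0.547
  ψ = 0.547: g = -0.0168, g' = -1.197 → ψ = 0.533
Converged at ψ = 0.533.

ψ = 0.533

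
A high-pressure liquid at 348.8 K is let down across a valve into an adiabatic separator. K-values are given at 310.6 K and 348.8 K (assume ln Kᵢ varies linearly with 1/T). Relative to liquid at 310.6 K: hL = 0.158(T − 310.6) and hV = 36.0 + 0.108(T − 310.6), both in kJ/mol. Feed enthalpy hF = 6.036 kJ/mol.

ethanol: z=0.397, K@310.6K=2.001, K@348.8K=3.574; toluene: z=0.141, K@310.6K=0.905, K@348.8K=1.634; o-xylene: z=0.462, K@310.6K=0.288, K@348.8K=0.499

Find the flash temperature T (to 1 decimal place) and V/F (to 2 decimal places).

Adiabatic flash: solve Rachford–Rice at each trial T, then check hF = ψ·hV(T) + (1−ψ)·hL(T).
  T = 310.6 K: K = (2.001, 0.905, 0.288), RR gives ψ = 0.089, H_out = 3.215 kJ/mol
  T = 348.8 K: K = (3.574, 1.634, 0.499), RR gives ψ = 0.811, H_out = 33.690 kJ/mol
  T = 329.7 K: K = (2.720, 1.237, 0.385), RR gives ψ = 0.481, H_out = 19.890 kJ/mol
  T = 320.1 K: K = (2.342, 1.062, 0.334), RR gives ψ = 0.306, H_out = 12.368 kJ/mol
  T = 315.4 K: K = (2.169, 0.982, 0.311), RR gives ψ = 0.207, H_out = 8.151 kJ/mol
  T = 313.0 K: K = (2.084, 0.943, 0.299), RR gives ψ = 0.151, H_out = 5.780 kJ/mol
Linear interpolation between T = 313.0 (H_out = 5.780) and T = 315.4 (H_out = 8.151) on hF = 6.036 gives T ≈ 313.3 K, at which ψ = 0.16.

T = 313.3 K, V/F = 0.16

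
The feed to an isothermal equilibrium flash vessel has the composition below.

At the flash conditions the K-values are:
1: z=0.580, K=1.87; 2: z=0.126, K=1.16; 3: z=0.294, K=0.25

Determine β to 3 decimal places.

Let β = V/F and solve Σ zᵢ(Kᵢ−1)/(1+β(Kᵢ−1)) = 0.
Check two-phase: ΣzᵢKᵢ = 1.304 > 1 and Σzᵢ/Kᵢ = 1.595 > 1, so g(0) = 0.304 > 0 and g(1) = -0.595 < 0.
Newton iteration, β⁰ = 0.54:
  β = 0.540: g = -0.0087, g' = -0.673 → β = 0.527
Converged at β = 0.527.

β = 0.527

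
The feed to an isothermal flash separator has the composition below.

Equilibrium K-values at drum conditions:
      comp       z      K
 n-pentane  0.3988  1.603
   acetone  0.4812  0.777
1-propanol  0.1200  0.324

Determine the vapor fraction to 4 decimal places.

Material balance + equilibrium reduce to Σ zᵢ(Kᵢ−1)/(1+ψ(Kᵢ−1)) = 0.
Check two-phase: ΣzᵢKᵢ = 1.0520 > 1 and Σzᵢ/Kᵢ = 1.2385 > 1, so g(0) = 0.0520 > 0 and g(1) = -0.2385 < 0.
Iterate (Newton) starting at ψ = 0.59:
  ψ = 0.5900: g = -0.08113, g' = -0.2624 → ψ = 0.2808
  ψ = 0.2808: g = -0.00894, g' = -0.2168 → ψ = 0.2395
  ψ = 0.2395: g = -0.00003, g' = -0.2155 → ψ = 0.2394
Converged at ψ = 0.2394.

ψ = 0.2394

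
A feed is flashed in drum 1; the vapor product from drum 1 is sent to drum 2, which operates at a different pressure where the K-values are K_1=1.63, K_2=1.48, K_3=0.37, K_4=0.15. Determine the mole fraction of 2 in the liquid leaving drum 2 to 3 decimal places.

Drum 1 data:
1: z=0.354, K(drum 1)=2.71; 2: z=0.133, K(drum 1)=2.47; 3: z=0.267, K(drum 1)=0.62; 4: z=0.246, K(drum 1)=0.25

Drum 1:
Rachford–Rice: g(ψ₁) = Σ zᵢ(Kᵢ−1)/(1+ψ₁(Kᵢ−1)) = 0.
Check two-phase: ΣzᵢKᵢ = 1.515 > 1 and Σzᵢ/Kᵢ = 1.599 > 1, so g(0) = 0.515 > 0 and g(1) = -0.599 < 0.
Newton iteration, ψ₁⁰ = 0.49:
  ψ₁ = 0.490: g = 0.0266, g' = -0.808 → ψ₁ = 0.523
Converged at ψ₁ = 0.523.
Drum-1 compositions:
  1: x = 0.187, y = 0.506
  2: x = 0.075, y = 0.186
  3: x = 0.333, y = 0.207
  4: x = 0.405, y = 0.101
Drum-2 feed = drum-1 vapor: z₂ = (0.5065, 0.1857, 0.2066, 0.1012).
Drum 2:
Rachford–Rice: g(ψ₂) = Σ zᵢ(Kᵢ−1)/(1+ψ₂(Kᵢ−1)) = 0.
Check two-phase: ΣzᵢKᵢ = 1.192 > 1 and Σzᵢ/Kᵢ = 1.669 > 1, so g(0) = 0.192 > 0 and g(1) = -0.669 < 0.
Iterate (Newton) starting at ψ₂ = 0.5:
  ψ₂ = 0.500: g = -0.0250, g' = -0.540 → ψ₂ = 0.454
  ψ₂ = 0.454: g = -0.0008, g' = -0.505 → ψ₂ = 0.452
Converged at ψ₂ = 0.452.
  1: x = 0.394, y = 0.643
  2: x = 0.153, y = 0.226
  3: x = 0.289, y = 0.107
  4: x = 0.164, y = 0.025

x_2 (drum 2) = 0.153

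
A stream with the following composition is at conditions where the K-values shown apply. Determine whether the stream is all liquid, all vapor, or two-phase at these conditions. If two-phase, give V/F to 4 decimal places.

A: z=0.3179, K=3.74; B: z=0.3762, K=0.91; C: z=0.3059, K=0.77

ΣzᵢKᵢ = 1.7668; Σzᵢ/Kᵢ = 0.8957.
Since Σzᵢ/Kᵢ < 1 the mixture is above its dew point — single vapor phase.

all vapor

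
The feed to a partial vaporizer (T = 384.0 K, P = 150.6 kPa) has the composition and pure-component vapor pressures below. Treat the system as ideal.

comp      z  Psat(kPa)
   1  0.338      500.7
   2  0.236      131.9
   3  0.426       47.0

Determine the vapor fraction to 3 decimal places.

ψ = 0.368

Raoult's law: Kᵢ = Pᵢˢᵃᵗ/P = Pᵢˢᵃᵗ/150.6.
  K_1 = 500.7/150.6 = 3.32470, K_2 = 131.9/150.6 = 0.87583, K_3 = 47.0/150.6 = 0.31208
Iterate (Newton) starting at ψ = 0.5:
  ψ = 0.500: g = -0.1146, g' = -0.863 → ψ = 0.367
  ψ = 0.367: g = 0.0010, g' = -0.896 → ψ = 0.368
Converged at ψ = 0.368.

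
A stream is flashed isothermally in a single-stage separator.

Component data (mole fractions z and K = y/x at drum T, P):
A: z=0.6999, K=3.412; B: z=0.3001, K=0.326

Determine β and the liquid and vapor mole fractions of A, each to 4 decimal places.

β = 0.9140, x_A = 0.2184, y_A = 0.7452

Let β = V/F and solve Σ zᵢ(Kᵢ−1)/(1+β(Kᵢ−1)) = 0.
Check two-phase: ΣzᵢKᵢ = 2.4859 > 1 and Σzᵢ/Kᵢ = 1.1257 > 1, so g(0) = 1.4859 > 0 and g(1) = -0.1257 < 0.
Binary case is linear: z₁(K₁−1)(1+β(K₂−1)) + z₂(K₂−1)(1+β(K₁−1)) = 0
⇒ β = [z₁(K₁−1)+z₂(K₂−1)] / [−(K₁−1)(K₂−1)] = 1.48589/1.62569 = 0.9140
Compositions from xᵢ = zᵢ/(1+β(Kᵢ−1)), yᵢ = Kᵢxᵢ:
  A: x = 0.2184, y = 0.7452
  B: x = 0.7816, y = 0.2548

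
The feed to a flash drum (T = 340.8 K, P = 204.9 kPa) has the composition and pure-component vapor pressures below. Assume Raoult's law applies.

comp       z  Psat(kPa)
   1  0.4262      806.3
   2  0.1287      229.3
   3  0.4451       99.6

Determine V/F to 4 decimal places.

Raoult's law: Kᵢ = Pᵢˢᵃᵗ/P = Pᵢˢᵃᵗ/204.9.
  K_1 = 806.3/204.9 = 3.935090, K_2 = 229.3/204.9 = 1.119082, K_3 = 99.6/204.9 = 0.486091
Iterate (Newton) starting at V/F = 0.65:
  V/F = 0.6500: g = 0.10095, g' = -0.7009 → V/F = 0.7940
  V/F = 0.7940: g = 0.00317, g' = -0.6680 → V/F = 0.7988
Converged at V/F = 0.7988.

V/F = 0.7988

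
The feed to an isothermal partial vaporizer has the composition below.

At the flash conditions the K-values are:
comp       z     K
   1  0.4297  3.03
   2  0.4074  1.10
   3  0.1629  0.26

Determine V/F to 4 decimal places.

V/F = 0.8850

Rachford–Rice: g(V/F) = Σ zᵢ(Kᵢ−1)/(1+V/F(Kᵢ−1)) = 0.
g(0) = ΣzᵢKᵢ − 1 = 0.7925 and g(1) = 1 − Σzᵢ/Kᵢ = -0.1387, so a root lies in (0, 1).
Iterate (Newton) starting at V/F = 0.5:
  V/F = 0.5000: g = 0.28036, g' = -0.6646 → V/F = 0.9219
  V/F = 0.9219: g = -0.03820, g' = -1.1013 → V/F = 0.8872
  V/F = 0.8872: g = -0.00210, g' = -0.9852 → V/F = 0.8850
Converged at V/F = 0.8850.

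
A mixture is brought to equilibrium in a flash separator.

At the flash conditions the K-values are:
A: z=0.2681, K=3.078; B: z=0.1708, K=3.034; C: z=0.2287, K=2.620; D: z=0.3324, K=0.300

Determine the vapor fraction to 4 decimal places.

ψ = 0.7783

Material balance + equilibrium reduce to Σ zᵢ(Kᵢ−1)/(1+ψ(Kᵢ−1)) = 0.
Feasibility: ΣzᵢKᵢ = 2.0423, Σzᵢ/Kᵢ = 1.3387 — both > 1, two phases present.
Newton–Raphson from ψ = 0.66:
  ψ = 0.6600: g = 0.12979, g' = -1.0375 → ψ = 0.7851
  ψ = 0.7851: g = -0.00800, g' = -1.1910 → ψ = 0.7784
  ψ = 0.7784: g = -0.00004, g' = -1.1786 → ψ = 0.7783
Converged at ψ = 0.7783.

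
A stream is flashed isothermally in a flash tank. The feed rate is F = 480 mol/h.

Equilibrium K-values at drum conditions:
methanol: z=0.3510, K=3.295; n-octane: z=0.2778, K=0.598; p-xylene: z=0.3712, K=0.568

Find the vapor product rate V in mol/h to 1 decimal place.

V = 266.1 mol/h

Material balance + equilibrium reduce to Σ zᵢ(Kᵢ−1)/(1+V/F(Kᵢ−1)) = 0.
g(0) = ΣzᵢKᵢ − 1 = 0.5335 and g(1) = 1 − Σzᵢ/Kᵢ = -0.2246, so a root lies in (0, 1).
Newton–Raphson from V/F = 0.5:
  V/F = 0.5000: g = 0.03080, g' = -0.5839 → V/F = 0.5527
  V/F = 0.5527: g = 0.00085, g' = -0.5530 → V/F = 0.5543
Converged at V/F = 0.5543.
Then V = V/F·F = 0.5543·480 = 266.1 mol/h and L = F − V = 213.9 mol/h.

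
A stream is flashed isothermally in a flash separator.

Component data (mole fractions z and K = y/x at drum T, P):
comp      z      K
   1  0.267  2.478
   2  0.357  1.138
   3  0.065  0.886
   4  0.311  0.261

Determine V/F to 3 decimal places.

Material balance + equilibrium reduce to Σ zᵢ(Kᵢ−1)/(1+V/F(Kᵢ−1)) = 0.
Check two-phase: ΣzᵢKᵢ = 1.207 > 1 and Σzᵢ/Kᵢ = 1.686 > 1, so g(0) = 0.207 > 0 and g(1) = -0.686 < 0.
Iterate (Newton) starting at V/F = 0.62:
  V/F = 0.620: g = -0.1808, g' = -0.744 → V/F = 0.377
  V/F = 0.377: g = -0.0261, g' = -0.574 → V/F = 0.332
  V/F = 0.332: g = -0.0002, g' = -0.568 → V/F = 0.331
Converged at V/F = 0.331.

V/F = 0.331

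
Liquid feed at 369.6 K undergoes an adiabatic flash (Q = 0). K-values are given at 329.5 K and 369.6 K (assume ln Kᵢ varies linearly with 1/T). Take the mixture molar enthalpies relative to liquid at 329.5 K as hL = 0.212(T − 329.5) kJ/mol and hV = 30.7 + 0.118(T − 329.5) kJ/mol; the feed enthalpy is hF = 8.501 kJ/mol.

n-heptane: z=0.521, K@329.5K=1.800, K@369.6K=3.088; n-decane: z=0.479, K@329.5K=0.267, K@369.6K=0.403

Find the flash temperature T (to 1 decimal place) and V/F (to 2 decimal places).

T = 335.7 K, V/F = 0.24

Adiabatic flash: solve Rachford–Rice at each trial T, then check hF = ψ·hV(T) + (1−ψ)·hL(T).
  T = 329.5 K: K = (1.800, 0.267), RR gives ψ = 0.112, H_out = 3.439 kJ/mol
  T = 369.6 K: K = (3.088, 0.403), RR gives ψ = 0.643, H_out = 25.825 kJ/mol
  T = 349.6 K: K = (2.396, 0.332), RR gives ψ = 0.437, H_out = 16.849 kJ/mol
  T = 339.6 K: K = (2.087, 0.299), RR gives ψ = 0.302, H_out = 11.140 kJ/mol
  T = 334.6 K: K = (1.942, 0.283), RR gives ψ = 0.218, H_out = 7.667 kJ/mol
  T = 337.1 K: K = (2.014, 0.291), RR gives ψ = 0.262, H_out = 9.471 kJ/mol
  T = 335.9 K: K = (1.979, 0.287), RR gives ψ = 0.241, H_out = 8.624 kJ/mol
Linear interpolation between T = 334.6 (H_out = 7.667) and T = 335.9 (H_out = 8.624) on hF = 8.501 gives T ≈ 335.7 K, at which ψ = 0.24.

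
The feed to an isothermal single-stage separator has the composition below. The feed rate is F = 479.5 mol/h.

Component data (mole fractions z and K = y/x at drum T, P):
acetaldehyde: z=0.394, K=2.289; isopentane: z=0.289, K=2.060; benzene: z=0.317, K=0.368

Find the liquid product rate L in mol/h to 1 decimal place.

Newton–Raphson from β = 0.5:
  β = 0.500: g = 0.2161, g' = -0.651 → β = 0.832
  β = 0.832: g = -0.0145, g' = -0.807 → β = 0.814
Converged at β = 0.814.
Then V = β·F = 0.8136·479.5 = 390.1 mol/h and L = F − V = 89.4 mol/h.

L = 89.4 mol/h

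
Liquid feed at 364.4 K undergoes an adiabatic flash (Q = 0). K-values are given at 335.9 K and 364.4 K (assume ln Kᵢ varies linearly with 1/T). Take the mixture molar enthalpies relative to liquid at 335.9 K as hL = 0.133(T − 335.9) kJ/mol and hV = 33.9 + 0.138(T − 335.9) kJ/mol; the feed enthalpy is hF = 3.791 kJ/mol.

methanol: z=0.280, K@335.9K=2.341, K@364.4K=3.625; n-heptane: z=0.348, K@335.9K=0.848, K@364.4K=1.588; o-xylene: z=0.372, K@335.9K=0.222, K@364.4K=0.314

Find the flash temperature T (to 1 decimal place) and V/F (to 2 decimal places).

T = 338.1 K, V/F = 0.10

Adiabatic flash: solve Rachford–Rice at each trial T, then check hF = ψ·hV(T) + (1−ψ)·hL(T).
  T = 335.9 K: K = (2.341, 0.848, 0.222), RR gives ψ = 0.046, H_out = 1.571 kJ/mol
  T = 364.4 K: K = (3.625, 1.588, 0.314), RR gives ψ = 0.603, H_out = 24.334 kJ/mol
  T = 350.1 K: K = (2.937, 1.174, 0.266), RR gives ψ = 0.367, H_out = 14.357 kJ/mol
  T = 343.0 K: K = (2.628, 1.001, 0.243), RR gives ψ = 0.218, H_out = 8.332 kJ/mol
  T = 339.4 K: K = (2.480, 0.921, 0.232), RR gives ψ = 0.134, H_out = 4.999 kJ/mol
  T = 337.6 K: K = (2.408, 0.883, 0.227), RR gives ψ = 0.089, H_out = 3.261 kJ/mol
Linear interpolation between T = 337.6 (H_out = 3.261) and T = 339.4 (H_out = 4.999) on hF = 3.791 gives T ≈ 338.1 K, at which ψ = 0.10.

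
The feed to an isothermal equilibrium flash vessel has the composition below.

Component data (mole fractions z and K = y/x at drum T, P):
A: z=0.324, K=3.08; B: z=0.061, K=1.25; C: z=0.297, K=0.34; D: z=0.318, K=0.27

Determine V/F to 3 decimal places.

Rachford–Rice: g(V/F) = Σ zᵢ(Kᵢ−1)/(1+V/F(Kᵢ−1)) = 0.
Check two-phase: ΣzᵢKᵢ = 1.261 > 1 and Σzᵢ/Kᵢ = 2.205 > 1, so g(0) = 0.261 > 0 and g(1) = -1.205 < 0.
Iterate (Newton) starting at V/F = 0.37:
  V/F = 0.370: g = -0.1826, g' = -0.995 → V/F = 0.187
  V/F = 0.187: g = 0.0078, g' = -1.126 → V/F = 0.193
  V/F = 0.193: g = 0.0000, g' = -1.116 → V/F = 0.194
Converged at V/F = 0.194.

V/F = 0.194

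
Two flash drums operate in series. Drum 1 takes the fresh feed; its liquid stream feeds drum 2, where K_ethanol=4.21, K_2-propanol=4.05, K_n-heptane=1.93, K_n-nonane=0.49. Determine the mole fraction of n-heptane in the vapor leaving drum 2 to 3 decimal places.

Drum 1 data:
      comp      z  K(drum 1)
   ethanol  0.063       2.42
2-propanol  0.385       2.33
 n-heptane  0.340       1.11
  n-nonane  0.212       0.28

y_n-heptane (drum 2) = 0.358

Drum 1:
Let ψ₁ = V/F and solve Σ zᵢ(Kᵢ−1)/(1+ψ₁(Kᵢ−1)) = 0.
Check two-phase: ΣzᵢKᵢ = 1.486 > 1 and Σzᵢ/Kᵢ = 1.255 > 1, so g(0) = 0.486 > 0 and g(1) = -0.255 < 0.
Newton–Raphson from ψ₁ = 0.5:
  ψ₁ = 0.500: g = 0.1568, g' = -0.561 → ψ₁ = 0.779
  ψ₁ = 0.779: g = -0.0195, g' = -0.767 → ψ₁ = 0.754
  ψ₁ = 0.754: g = -0.0005, g' = -0.729 → ψ₁ = 0.753
Converged at ψ₁ = 0.753.
Drum-1 compositions:
  ethanol: x = 0.030, y = 0.074
  2-propanol: x = 0.192, y = 0.448
  n-heptane: x = 0.314, y = 0.349
  n-nonane: x = 0.463, y = 0.130
Drum-2 feed = drum-1 liquid: z₂ = (0.0304, 0.1923, 0.3140, 0.4633).
Drum 2:
Let ψ₂ = V/F and solve Σ zᵢ(Kᵢ−1)/(1+ψ₂(Kᵢ−1)) = 0.
Feasibility: ΣzᵢKᵢ = 1.740, Σzᵢ/Kᵢ = 1.163 — both > 1, two phases present.
Newton iteration, ψ₂⁰ = 0.69:
  ψ₂ = 0.690: g = 0.0327, g' = -0.604 → ψ₂ = 0.744
Converged at ψ₂ = 0.744.
  ethanol: x = 0.009, y = 0.038
  2-propanol: x = 0.059, y = 0.238
  n-heptane: x = 0.186, y = 0.358
  n-nonane: x = 0.747, y = 0.366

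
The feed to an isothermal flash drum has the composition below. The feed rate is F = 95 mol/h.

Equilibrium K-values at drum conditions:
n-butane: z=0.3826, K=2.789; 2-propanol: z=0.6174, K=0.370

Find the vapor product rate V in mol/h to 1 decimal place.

Let ψ = V/F and solve Σ zᵢ(Kᵢ−1)/(1+ψ(Kᵢ−1)) = 0.
Feasibility: ΣzᵢKᵢ = 1.2955, Σzᵢ/Kᵢ = 1.8058 — both > 1, two phases present.
Binary case is linear: z₁(K₁−1)(1+ψ(K₂−1)) + z₂(K₂−1)(1+ψ(K₁−1)) = 0
⇒ ψ = [z₁(K₁−1)+z₂(K₂−1)] / [−(K₁−1)(K₂−1)] = 0.29551/1.12707 = 0.2622
Then V = ψ·F = 0.2622·95 = 24.9 mol/h and L = F − V = 70.1 mol/h.

V = 24.9 mol/h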